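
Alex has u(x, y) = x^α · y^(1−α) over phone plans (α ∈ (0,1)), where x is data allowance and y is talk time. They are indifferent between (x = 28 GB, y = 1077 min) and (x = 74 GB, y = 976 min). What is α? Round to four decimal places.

α ≈ 0.0920

Indifference: 28^α · 1077^(1−α) = 74^α · 976^(1−α).
(28/74)^α = (976/1077)^(1−α); take logs: α·ln(28/74) = (1−α)·ln(976/1077), i.e. α·-0.9718606 = (1−α)·-0.0984721.
Thus α·(-1.0703327) = -0.0984721, so α = -0.0984721/-1.0703327 ≈ 0.0920.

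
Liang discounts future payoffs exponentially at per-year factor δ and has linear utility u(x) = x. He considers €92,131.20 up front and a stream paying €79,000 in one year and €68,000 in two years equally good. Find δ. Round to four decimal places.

Present value of the stream is 79000·δ + 68000·δ². Indifference gives 79000δ + 68000δ² = 92131.20.
Rearranged: 68000δ² + 79000δ − 92131.20 = 0.
δ = (−79000 + √(79000² + 4·68000·92131.20)) / (2·68000) = (−79000 + √31300686400.00) / 136000 ≈ 0.7200.

δ ≈ 0.7200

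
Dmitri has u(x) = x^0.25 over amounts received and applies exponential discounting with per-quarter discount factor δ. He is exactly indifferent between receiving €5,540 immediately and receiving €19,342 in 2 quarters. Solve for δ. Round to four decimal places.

Indifference means u(5540) = δ^2 · u(19342), so δ^2 = u(5540)/u(19342).
Since u(x) = x^0.25, δ^2 = (5540/19342)^0.25 = 0.28642^0.25 = 0.73156.
Taking the square root: δ = 0.73156^(1/2) ≈ 0.8553.

δ ≈ 0.8553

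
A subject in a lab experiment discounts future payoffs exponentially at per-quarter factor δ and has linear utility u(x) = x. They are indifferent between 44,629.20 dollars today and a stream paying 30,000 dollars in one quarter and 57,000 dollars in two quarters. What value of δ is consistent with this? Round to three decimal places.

The stream is worth 30000δ + 57000δ² today, so 30000δ + 57000δ² = 44629.20.
So 57000δ² + 30000δ − 44629.20 = 0.
δ = (−30000 + √(30000² + 4·57000·44629.20)) / (2·57000) = (−30000 + √11075457600.00) / 114000 ≈ 0.660.

δ ≈ 0.660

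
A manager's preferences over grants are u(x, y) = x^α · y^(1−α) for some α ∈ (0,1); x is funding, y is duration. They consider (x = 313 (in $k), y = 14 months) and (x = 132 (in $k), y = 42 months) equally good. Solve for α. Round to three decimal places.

α ≈ 0.560

Set the two utilities equal: 313^α·14^(1−α) = 132^α·42^(1−α).
Rearrange to (313/132)^α = (42/14)^(1−α) and take logs: α·0.863401 = (1−α)·1.098612.
Thus α·(1.962013) = 1.098612, so α = 1.098612/1.962013 ≈ 0.560.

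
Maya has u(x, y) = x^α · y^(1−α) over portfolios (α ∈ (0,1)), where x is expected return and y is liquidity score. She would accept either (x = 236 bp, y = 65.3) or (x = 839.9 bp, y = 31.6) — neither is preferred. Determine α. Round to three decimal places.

Indifference: 236^α · 65.3^(1−α) = 839.9^α · 31.6^(1−α).
Rearrange to (236/839.9)^α = (31.6/65.3)^(1−α) and take logs: α·-1.269451 = (1−α)·-0.725835.
With A = -1.269451 and B = -0.725835: α·A = (1−α)·B, so α = B/(A+B) = -0.725835/-1.995286 ≈ 0.364.

α ≈ 0.364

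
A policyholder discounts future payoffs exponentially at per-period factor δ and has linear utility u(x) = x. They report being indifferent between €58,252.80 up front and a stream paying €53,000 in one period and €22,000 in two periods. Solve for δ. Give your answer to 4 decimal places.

Present value of the stream is 53000·δ + 22000·δ². Indifference gives 53000δ + 22000δ² = 58252.80.
That is, 22000δ² + 53000δ − 58252.80 = 0, a quadratic in δ.
The positive root is δ = [−53000 + √(53000² + 4·22000·58252.80)] / (2·22000) = (−53000 + 89080.000)/44000 ≈ 0.8200.

δ ≈ 0.8200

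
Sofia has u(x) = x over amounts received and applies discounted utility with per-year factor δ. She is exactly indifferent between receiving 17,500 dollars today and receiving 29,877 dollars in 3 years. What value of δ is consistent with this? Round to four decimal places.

δ ≈ 0.8367

The payoff in 3 years is discounted by δ^3, so u(17500) = δ^3·u(29877) and δ^3 = u(17500)/u(29877).
With u(x) = x: δ^3 = 17500/29877 = 0.58573.
Taking the cube root: δ = 0.58573^(1/3) ≈ 0.8367.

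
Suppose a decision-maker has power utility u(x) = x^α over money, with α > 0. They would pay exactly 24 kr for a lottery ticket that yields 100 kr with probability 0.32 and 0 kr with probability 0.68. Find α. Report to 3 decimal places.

α ≈ 0.798

EU(lottery) = 0.32·100^α + 0.68·0 = 0.32·100^α.
Setting u(24) equal to that: 24^α = 0.32·100^α ⇒ (24/100)^α = 0.32.
Take logs: α = ln 0.32 / ln(24/100) ≈ 0.79842.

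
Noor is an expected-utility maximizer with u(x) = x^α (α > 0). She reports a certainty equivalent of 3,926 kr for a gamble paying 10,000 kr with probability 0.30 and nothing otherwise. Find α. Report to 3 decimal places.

The lottery's expected utility is 0.30·u(10000) + 0.70·u(0) = 0.30·10000^α (since u(0) = 0 for α > 0).
Equating: 3926^α = 0.30·10000^α, i.e. 0.3926^α = 0.30.
Taking logs: α·ln(3926/10000) = ln(0.30), so α = -1.203973 / -0.934964 ≈ 1.288.

α ≈ 1.288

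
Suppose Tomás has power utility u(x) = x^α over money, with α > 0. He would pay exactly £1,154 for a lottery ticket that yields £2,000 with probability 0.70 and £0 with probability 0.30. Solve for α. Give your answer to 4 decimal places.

α ≈ 0.6486

Since u(0) = 0, the lottery's EU is 0.70·2000^α.
Equating: 1154^α = 0.70·2000^α, i.e. 0.5770^α = 0.70.
Take logs: α = ln 0.70 / ln(1154/2000) ≈ 0.648602.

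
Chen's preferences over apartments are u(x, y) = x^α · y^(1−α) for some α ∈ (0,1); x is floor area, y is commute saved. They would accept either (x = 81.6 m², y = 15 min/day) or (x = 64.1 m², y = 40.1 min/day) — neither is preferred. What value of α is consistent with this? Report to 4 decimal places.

Indifference: 81.6^α · 15^(1−α) = 64.1^α · 40.1^(1−α).
Taking logs: α·ln 81.6 + (1−α)·ln 15 = α·ln 64.1 + (1−α)·ln 40.1, i.e. α·0.2413849 = (1−α)·0.9833261.
With A = 0.2413849 and B = 0.9833261: α·A = (1−α)·B, so α = B/(A+B) = 0.9833261/1.2247110 ≈ 0.8029.

α ≈ 0.8029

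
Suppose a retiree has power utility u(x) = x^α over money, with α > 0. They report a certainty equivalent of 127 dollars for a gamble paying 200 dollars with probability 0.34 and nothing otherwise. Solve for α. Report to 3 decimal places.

α ≈ 2.376

EU(lottery) = 0.34·200^α + 0.66·0 = 0.34·200^α.
Equating: 127^α = 0.34·200^α, i.e. 0.6350^α = 0.34.
α = ln(0.34) / ln(127/200) = -1.078810/-0.454130 ≈ 2.376.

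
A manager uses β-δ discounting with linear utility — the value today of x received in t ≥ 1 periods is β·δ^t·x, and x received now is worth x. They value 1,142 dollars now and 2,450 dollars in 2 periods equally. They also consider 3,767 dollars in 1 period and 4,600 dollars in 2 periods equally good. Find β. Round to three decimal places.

The second indifference involves only future payoffs, so β cancels: β·δ^1·3767 = β·δ^2·4600, giving δ = 3767/4600 = 0.81891.
Substituting δ into 1142 = β·δ^2·2450: β = 1142/(1643.016) ≈ 0.695.

β ≈ 0.695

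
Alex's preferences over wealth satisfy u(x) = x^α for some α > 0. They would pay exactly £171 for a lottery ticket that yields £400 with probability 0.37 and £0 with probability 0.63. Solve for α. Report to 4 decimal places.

Since u(0) = 0, the lottery's EU is 0.37·400^α.
Indifference: 171^α = 0.37·400^α, so (171/400)^α = 0.37.
Taking logs: α·ln(171/400) = ln(0.37), so α = -0.9942523 / -0.8498010 ≈ 1.1700.

α ≈ 1.1700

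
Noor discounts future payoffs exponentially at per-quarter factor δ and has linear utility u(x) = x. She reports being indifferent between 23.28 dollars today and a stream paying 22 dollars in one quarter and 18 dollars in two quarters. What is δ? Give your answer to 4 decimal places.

δ ≈ 0.6799

The stream is worth 22δ + 18δ² today, so 22δ + 18δ² = 23.28.
Rearranged: 18δ² + 22δ − 23.28 = 0.
δ = (−22 + √(22² + 4·18·23.28)) / (2·18) = (−22 + √2160.16) / 36 ≈ 0.6799.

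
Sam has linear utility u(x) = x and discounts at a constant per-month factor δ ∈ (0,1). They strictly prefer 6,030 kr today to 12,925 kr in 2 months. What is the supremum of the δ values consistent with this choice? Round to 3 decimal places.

δ < 0.683

The preference means 6030 > δ^2·12925.
Hence δ^2 < 6030/12925 = 0.46654, and x ↦ x^(1/2) is increasing on (0,∞).
δ < 0.46654^(1/2) = 0.683.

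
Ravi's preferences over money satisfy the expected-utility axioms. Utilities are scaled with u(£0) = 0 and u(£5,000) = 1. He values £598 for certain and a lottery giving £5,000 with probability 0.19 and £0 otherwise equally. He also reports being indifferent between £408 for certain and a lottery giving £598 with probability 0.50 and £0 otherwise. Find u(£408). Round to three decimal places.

From the first indifference, u(£598) = 0.19·u(£5,000) + 0.81·u(£0) = 0.19·1 + 0.81·0 = 0.19.
The second indifference gives u(£408) = 0.50·u(£598) + 0.50·u(£0) = 0.50·0.19 + 0.50·0.00 = 0.0950.

0.095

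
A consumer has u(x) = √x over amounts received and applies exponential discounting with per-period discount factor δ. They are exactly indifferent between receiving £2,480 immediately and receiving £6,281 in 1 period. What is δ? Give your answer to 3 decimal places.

The payoff in 1 period is discounted by δ, so u(2480) = δ·u(6281) and δ = u(2480)/u(6281).
Since u(x) = √x, δ = √(2480/6281) = 0.62836.

δ ≈ 0.628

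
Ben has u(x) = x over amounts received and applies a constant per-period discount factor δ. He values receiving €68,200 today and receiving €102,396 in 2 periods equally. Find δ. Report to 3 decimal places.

δ ≈ 0.816

Indifference means u(68200) = δ^2 · u(102396), so δ^2 = u(68200)/u(102396).
With u(x) = x: δ^2 = 68200/102396 = 0.66604.
Hence δ = (0.66604)^(1/2) = 0.81611.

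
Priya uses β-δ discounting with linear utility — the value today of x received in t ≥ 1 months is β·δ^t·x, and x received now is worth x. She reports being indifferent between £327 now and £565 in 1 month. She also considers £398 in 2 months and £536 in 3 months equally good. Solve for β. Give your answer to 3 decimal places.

The second indifference involves only future payoffs, so β cancels: β·δ^2·398 = β·δ^3·536, giving δ = 398/536 = 0.74254.
The first indifference: 327 = β·δ·565, so β = 327/(δ·565) = 327/(0.74254·565) ≈ 0.779.

β ≈ 0.779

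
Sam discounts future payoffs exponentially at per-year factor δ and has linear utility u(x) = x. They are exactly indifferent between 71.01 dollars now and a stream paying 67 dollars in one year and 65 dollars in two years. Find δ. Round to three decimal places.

δ ≈ 0.650

Present value of the stream is 67·δ + 65·δ². Indifference gives 67δ + 65δ² = 71.01.
Rearranged: 65δ² + 67δ − 71.01 = 0.
The positive root is δ = [−67 + √(67² + 4·65·71.01)] / (2·65) = (−67 + 151.498)/130 ≈ 0.650.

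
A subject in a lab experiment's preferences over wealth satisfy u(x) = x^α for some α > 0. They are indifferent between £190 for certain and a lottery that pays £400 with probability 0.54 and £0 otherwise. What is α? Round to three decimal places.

α ≈ 0.828

Since u(0) = 0, the lottery's EU is 0.54·400^α.
Indifference: 190^α = 0.54·400^α, so (190/400)^α = 0.54.
α = ln(0.54) / ln(190/400) = -0.616186/-0.744440 ≈ 0.828.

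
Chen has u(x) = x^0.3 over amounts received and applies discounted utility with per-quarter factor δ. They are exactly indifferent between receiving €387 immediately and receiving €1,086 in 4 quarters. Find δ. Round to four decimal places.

Equating discounted utilities: u(387) = δ^4·u(1086) ⇒ δ^4 = u(387)/u(1086).
With u(x) = x^0.3: δ^4 = 387^0.3/1086^0.3 = (387/1086)^0.3 = 0.73378.
Hence δ = (0.73378)^(1/4) = 0.925531.

δ ≈ 0.9255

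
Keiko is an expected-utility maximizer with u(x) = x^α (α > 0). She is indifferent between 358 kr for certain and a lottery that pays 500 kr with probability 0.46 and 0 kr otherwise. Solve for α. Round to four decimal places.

α ≈ 2.3244

Since u(0) = 0, the lottery's EU is 0.46·500^α.
Setting u(358) equal to that: 358^α = 0.46·500^α ⇒ (358/500)^α = 0.46.
Taking logs: α·ln(358/500) = ln(0.46), so α = -0.7765288 / -0.3340751 ≈ 2.3244.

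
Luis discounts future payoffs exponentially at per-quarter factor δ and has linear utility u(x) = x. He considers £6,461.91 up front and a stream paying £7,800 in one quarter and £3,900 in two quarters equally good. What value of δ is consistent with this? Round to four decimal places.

Equating present values: 6461.91 = 7800δ + 3900δ².
So 3900δ² + 7800δ − 6461.91 = 0.
The positive root is δ = [−7800 + √(7800² + 4·3900·6461.91)] / (2·3900) = (−7800 + 12714.000)/7800 ≈ 0.6300.

δ ≈ 0.6300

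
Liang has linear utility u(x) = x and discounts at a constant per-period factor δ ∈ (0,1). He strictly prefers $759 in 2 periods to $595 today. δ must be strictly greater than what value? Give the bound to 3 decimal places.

δ > 0.885

Under u(x) = x this choice says 595 < δ^2·759.
Hence δ^2 > 595/759 = 0.78393, and x ↦ x^(1/2) is increasing on (0,∞).
δ > 0.78393^(1/2) = 0.885.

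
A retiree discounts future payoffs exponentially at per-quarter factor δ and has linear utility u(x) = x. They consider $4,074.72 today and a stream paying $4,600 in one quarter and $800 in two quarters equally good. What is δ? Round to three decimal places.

δ ≈ 0.780

Equating present values: 4074.72 = 4600δ + 800δ².
Rearranged: 800δ² + 4600δ − 4074.72 = 0.
δ = (−4600 + √(4600² + 4·800·4074.72)) / (2·800) = (−4600 + √34199104.00) / 1600 ≈ 0.780.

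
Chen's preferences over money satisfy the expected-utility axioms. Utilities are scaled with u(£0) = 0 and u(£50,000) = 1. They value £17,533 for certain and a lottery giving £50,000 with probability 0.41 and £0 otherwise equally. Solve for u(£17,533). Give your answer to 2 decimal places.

0.41

The indifference gives u(£17,533) = 0.41·u(£50,000) + 0.59·u(£0) = 0.41·1 + 0.59·0 = 0.41.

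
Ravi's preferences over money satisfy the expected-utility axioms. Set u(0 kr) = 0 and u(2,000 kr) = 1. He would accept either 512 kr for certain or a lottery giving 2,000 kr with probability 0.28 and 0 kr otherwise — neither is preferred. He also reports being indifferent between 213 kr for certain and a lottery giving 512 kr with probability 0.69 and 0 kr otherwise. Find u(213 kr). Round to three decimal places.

0.193

First, u(512 kr) = 0.28·u(2,000 kr) + 0.72·u(0 kr) = 0.28.
Then u(213 kr) = 0.69·u(512 kr) + 0.31·u(0 kr) = 0.69·0.28 + 0.31·0.00 = 0.1932.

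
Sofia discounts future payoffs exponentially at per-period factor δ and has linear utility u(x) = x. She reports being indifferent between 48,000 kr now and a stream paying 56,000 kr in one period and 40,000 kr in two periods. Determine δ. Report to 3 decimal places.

δ ≈ 0.600

The stream is worth 56000δ + 40000δ² today, so 56000δ + 40000δ² = 48000.
That is, 40000δ² + 56000δ − 48000 = 0, a quadratic in δ.
δ = (−56000 + √(56000² + 4·40000·48000)) / (2·40000) = (−56000 + √10816000000.00) / 80000 ≈ 0.600.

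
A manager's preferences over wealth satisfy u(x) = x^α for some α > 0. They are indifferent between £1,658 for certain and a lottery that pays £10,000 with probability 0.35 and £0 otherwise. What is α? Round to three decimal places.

Since u(0) = 0, the lottery's EU is 0.35·10000^α.
Indifference: 1658^α = 0.35·10000^α, so (1658/10000)^α = 0.35.
Taking logs: α·ln(1658/10000) = ln(0.35), so α = -1.049822 / -1.796973 ≈ 0.584.

α ≈ 0.584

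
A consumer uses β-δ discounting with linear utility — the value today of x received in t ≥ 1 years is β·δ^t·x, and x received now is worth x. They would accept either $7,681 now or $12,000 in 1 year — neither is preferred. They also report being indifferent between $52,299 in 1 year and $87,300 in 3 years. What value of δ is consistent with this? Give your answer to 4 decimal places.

The second indifference involves only future payoffs, so β cancels: β·δ^1·52299 = β·δ^3·87300, giving δ^2 = 52299/87300 = 0.59907, so δ = 0.77400.

δ ≈ 0.7740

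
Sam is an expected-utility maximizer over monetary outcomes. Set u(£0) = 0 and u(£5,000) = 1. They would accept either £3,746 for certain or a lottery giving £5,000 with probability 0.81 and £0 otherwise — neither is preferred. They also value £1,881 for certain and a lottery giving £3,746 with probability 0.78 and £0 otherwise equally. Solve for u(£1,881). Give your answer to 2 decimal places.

The first gamble pins u(£3,746): it must equal 0.81·1 + 0.19·0 = 0.81.
Chaining: u(£1,881) = 0.78·0.81 + 0.22·0.00 = 0.6318.

0.63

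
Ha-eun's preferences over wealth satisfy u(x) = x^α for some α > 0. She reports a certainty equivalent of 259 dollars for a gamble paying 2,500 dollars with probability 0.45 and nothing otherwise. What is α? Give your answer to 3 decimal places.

α ≈ 0.352

Since u(0) = 0, the lottery's EU is 0.45·2500^α.
Setting u(259) equal to that: 259^α = 0.45·2500^α ⇒ (259/2500)^α = 0.45.
Take logs: α = ln 0.45 / ln(259/2500) ≈ 0.35220.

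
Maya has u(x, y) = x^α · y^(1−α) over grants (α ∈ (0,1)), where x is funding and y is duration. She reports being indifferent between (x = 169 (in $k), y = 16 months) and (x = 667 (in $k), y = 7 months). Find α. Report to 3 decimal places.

α ≈ 0.376

The Cobb–Douglas utilities coincide, so 169^α·16^(1−α) = 667^α·7^(1−α).
Rearrange to (169/667)^α = (7/16)^(1−α) and take logs: α·-1.372891 = (1−α)·-0.826679.
Thus α·(-2.199570) = -0.826679, so α = -0.826679/-2.199570 ≈ 0.376.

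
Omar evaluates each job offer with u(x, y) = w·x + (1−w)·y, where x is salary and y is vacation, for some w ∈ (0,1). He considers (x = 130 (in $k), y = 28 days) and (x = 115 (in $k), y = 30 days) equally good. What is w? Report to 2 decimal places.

w = 0.12

Indifference: w·130 + (1−w)·28 = w·115 + (1−w)·30.
w·(130−115) = (1−w)·(30−28), i.e. w·15 = (1−w)·2.
So w/(1−w) = 2/15 = 0.1333, giving w = 2/(15+2) = 0.12.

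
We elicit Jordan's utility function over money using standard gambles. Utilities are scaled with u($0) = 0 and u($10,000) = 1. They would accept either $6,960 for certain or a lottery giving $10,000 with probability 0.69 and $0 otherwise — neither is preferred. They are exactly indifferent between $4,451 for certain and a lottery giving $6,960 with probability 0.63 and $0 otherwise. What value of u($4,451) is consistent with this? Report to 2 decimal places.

0.43

First, u($6,960) = 0.69·u($10,000) + 0.31·u($0) = 0.69.
Then u($4,451) = 0.63·u($6,960) + 0.37·u($0) = 0.63·0.69 + 0.37·0.00 = 0.4347.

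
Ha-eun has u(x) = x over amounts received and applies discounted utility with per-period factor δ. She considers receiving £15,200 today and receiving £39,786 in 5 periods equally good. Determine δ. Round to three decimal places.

Equating discounted utilities: u(15200) = δ^5·u(39786) ⇒ δ^5 = u(15200)/u(39786).
With u(x) = x: δ^5 = 15200/39786 = 0.38204.
Taking the 5th root: δ = 0.38204^(1/5) ≈ 0.825.

δ ≈ 0.825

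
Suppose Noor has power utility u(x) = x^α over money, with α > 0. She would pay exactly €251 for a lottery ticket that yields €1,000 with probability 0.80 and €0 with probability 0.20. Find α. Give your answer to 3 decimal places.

α ≈ 0.161

Since u(0) = 0, the lottery's EU is 0.80·1000^α.
Setting u(251) equal to that: 251^α = 0.80·1000^α ⇒ (251/1000)^α = 0.80.
Taking logs: α·ln(251/1000) = ln(0.80), so α = -0.223144 / -1.382302 ≈ 0.161.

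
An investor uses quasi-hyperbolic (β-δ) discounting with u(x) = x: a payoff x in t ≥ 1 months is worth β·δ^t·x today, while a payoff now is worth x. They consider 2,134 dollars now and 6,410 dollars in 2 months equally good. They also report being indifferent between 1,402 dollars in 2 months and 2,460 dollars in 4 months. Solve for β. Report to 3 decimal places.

From the later pair, β·δ^2·1402 = β·δ^4·2460; dividing through, δ^2 = 1402/2460 = 0.56992, so δ = 0.75493.
Substituting δ into 2134 = β·δ^2·6410: β = 2134/(3653.179) ≈ 0.584.

β ≈ 0.584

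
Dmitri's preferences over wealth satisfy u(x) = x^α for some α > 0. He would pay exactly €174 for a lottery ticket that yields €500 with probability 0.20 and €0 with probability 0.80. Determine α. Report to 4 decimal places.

α ≈ 1.5247

The lottery's expected utility is 0.20·u(500) + 0.80·u(0) = 0.20·500^α (since u(0) = 0 for α > 0).
Setting u(174) equal to that: 174^α = 0.20·500^α ⇒ (174/500)^α = 0.20.
Taking logs: α·ln(174/500) = ln(0.20), so α = -1.6094379 / -1.0555528 ≈ 1.5247.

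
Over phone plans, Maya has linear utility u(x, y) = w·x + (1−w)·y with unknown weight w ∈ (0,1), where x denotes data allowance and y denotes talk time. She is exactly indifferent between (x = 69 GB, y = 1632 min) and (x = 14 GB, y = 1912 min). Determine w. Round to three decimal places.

Indifference: w·69 + (1−w)·1632 = w·14 + (1−w)·1912.
Collecting terms: w·55 = (1−w)·280.
So w/(1−w) = 280/55 = 5.0909, giving w = 280/(55+280) = 0.836.

w = 0.836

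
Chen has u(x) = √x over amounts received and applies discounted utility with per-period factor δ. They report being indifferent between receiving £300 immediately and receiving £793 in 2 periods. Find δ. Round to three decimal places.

δ ≈ 0.784

The payoff in 2 periods is discounted by δ^2, so u(300) = δ^2·u(793) and δ^2 = u(300)/u(793).
With u(x) = √x: δ^2 = √300/√793 = √(300/793) = 0.61507.
Taking the square root: δ = 0.61507^(1/2) ≈ 0.784.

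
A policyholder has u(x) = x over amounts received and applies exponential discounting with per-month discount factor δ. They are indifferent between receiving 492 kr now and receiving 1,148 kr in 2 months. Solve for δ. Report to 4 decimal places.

The payoff in 2 months is discounted by δ^2, so u(492) = δ^2·u(1148) and δ^2 = u(492)/u(1148).
With u(x) = x: δ^2 = 492/1148 = 0.42857.
Taking the square root: δ = 0.42857^(1/2) ≈ 0.6547.

δ ≈ 0.6547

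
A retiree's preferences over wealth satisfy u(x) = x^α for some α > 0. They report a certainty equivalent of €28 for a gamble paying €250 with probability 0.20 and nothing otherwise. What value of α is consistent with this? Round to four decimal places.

The lottery's expected utility is 0.20·u(250) + 0.80·u(0) = 0.20·250^α (since u(0) = 0 for α > 0).
Equating: 28^α = 0.20·250^α, i.e. 0.1120^α = 0.20.
Taking logs: α·ln(28/250) = ln(0.20), so α = -1.6094379 / -2.1892564 ≈ 0.7352.

α ≈ 0.7352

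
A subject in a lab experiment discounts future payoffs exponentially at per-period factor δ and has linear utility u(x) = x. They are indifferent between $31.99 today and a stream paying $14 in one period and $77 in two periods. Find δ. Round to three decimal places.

δ ≈ 0.560

The stream is worth 14δ + 77δ² today, so 14δ + 77δ² = 31.99.
That is, 77δ² + 14δ − 31.99 = 0, a quadratic in δ.
The positive root is δ = [−14 + √(14² + 4·77·31.99)] / (2·77) = (−14 + 100.244)/154 ≈ 0.560.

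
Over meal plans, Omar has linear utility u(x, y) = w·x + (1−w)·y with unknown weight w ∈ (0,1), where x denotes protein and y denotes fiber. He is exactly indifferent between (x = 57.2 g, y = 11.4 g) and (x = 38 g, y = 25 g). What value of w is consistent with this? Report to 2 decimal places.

w = 0.41

Indifference: w·57.2 + (1−w)·11.4 = w·38 + (1−w)·25.
Rearranging, 19.2·w − 13.6·(1−w) = 0.
So w/(1−w) = 13.6/19.2 = 0.7083, giving w = 13.6/(19.2+13.6) = 0.41.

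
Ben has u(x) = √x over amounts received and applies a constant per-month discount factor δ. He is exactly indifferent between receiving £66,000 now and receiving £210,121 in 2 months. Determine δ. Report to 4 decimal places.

Indifference means u(66000) = δ^2 · u(210121), so δ^2 = u(66000)/u(210121).
Since u(x) = √x, δ^2 = √(66000/210121) = 0.56045.
Hence δ = (0.56045)^(1/2) = 0.748632.

δ ≈ 0.7486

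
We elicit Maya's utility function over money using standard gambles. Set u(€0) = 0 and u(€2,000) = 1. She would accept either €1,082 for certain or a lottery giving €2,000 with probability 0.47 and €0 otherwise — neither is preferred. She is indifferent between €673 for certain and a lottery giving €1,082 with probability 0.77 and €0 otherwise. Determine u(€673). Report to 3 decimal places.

0.362

From the first indifference, u(€1,082) = 0.47·u(€2,000) + 0.53·u(€0) = 0.47·1 + 0.53·0 = 0.47.
Chaining: u(€673) = 0.77·0.47 + 0.23·0.00 = 0.3619.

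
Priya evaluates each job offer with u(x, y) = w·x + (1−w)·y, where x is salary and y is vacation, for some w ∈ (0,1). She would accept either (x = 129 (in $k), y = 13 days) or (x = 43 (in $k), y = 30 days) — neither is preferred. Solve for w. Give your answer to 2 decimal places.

w = 0.17

u(129,13) = u(43,30) means w·129 + (1−w)·13 = w·43 + (1−w)·30.
Rearranging, 86·w − 17·(1−w) = 0.
Hence w = 17/(86+17) = 17/103 = 0.17.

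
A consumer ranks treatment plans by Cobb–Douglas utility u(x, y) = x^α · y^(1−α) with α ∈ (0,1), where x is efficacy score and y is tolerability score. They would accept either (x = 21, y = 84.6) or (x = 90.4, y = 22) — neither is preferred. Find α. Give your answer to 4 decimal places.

Set the two utilities equal: 21^α·84.6^(1−α) = 90.4^α·22^(1−α).
Rearrange to (21/90.4)^α = (22/84.6)^(1−α) and take logs: α·-1.4597218 = (1−α)·-1.3468918.
Thus α·(-2.8066136) = -1.3468918, so α = -1.3468918/-2.8066136 ≈ 0.4799.

α ≈ 0.4799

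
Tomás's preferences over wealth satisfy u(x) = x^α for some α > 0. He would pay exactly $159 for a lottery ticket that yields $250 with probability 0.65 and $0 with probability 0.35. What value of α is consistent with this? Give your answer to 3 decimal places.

The lottery's expected utility is 0.65·u(250) + 0.35·u(0) = 0.65·250^α (since u(0) = 0 for α > 0).
Equating: 159^α = 0.65·250^α, i.e. 0.6360^α = 0.65.
α = ln(0.65) / ln(159/250) = -0.430783/-0.452557 ≈ 0.952.

α ≈ 0.952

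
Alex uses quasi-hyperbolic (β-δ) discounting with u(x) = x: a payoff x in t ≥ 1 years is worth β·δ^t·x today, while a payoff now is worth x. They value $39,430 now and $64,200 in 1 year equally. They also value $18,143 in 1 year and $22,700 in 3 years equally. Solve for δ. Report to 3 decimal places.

Both payoffs in the second observation are in the future, so β drops out: δ^1·18143 = δ^3·22700 ⇒ δ^2 = 18143/22700 = 0.79925, so δ = 0.89401.

δ ≈ 0.894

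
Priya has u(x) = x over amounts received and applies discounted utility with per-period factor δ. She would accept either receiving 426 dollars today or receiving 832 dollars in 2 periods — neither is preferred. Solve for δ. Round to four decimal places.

δ ≈ 0.7156

Equating discounted utilities: u(426) = δ^2·u(832) ⇒ δ^2 = u(426)/u(832).
With u(x) = x: δ^2 = 426/832 = 0.51202.
So δ = 0.51202^(1/2) ≈ 0.7156.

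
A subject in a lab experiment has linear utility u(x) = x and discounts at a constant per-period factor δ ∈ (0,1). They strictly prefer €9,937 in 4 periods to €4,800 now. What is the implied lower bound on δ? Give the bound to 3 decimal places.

δ > 0.834

The preference means 4800 < δ^4·9937.
So δ^4 > 4800/9937 = 0.48304; taking the 4th root of both positive sides preserves the inequality.
δ > 0.48304^(1/4) = 0.834.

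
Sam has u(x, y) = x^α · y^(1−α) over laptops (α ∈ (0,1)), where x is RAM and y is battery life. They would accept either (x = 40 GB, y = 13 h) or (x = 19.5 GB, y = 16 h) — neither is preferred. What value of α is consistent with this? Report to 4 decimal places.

α ≈ 0.2242

Set the two utilities equal: 40^α·13^(1−α) = 19.5^α·16^(1−α).
Taking logs: α·ln 40 + (1−α)·ln 13 = α·ln 19.5 + (1−α)·ln 16, i.e. α·0.7184650 = (1−α)·0.2076394.
Thus α·(0.9261044) = 0.2076394, so α = 0.2076394/0.9261044 ≈ 0.2242.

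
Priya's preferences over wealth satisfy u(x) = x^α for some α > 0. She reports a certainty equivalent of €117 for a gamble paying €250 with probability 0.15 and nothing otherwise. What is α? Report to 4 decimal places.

Since u(0) = 0, the lottery's EU is 0.15·250^α.
Setting u(117) equal to that: 117^α = 0.15·250^α ⇒ (117/250)^α = 0.15.
Take logs: α = ln 0.15 / ln(117/250) ≈ 2.498555.

α ≈ 2.4986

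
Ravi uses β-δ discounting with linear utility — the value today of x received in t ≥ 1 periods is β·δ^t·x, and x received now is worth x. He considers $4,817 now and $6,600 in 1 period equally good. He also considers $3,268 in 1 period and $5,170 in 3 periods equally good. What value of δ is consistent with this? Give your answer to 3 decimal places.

δ ≈ 0.795

From the later pair, β·δ^1·3268 = β·δ^3·5170; dividing through, δ^2 = 3268/5170 = 0.63211, so δ = 0.79505.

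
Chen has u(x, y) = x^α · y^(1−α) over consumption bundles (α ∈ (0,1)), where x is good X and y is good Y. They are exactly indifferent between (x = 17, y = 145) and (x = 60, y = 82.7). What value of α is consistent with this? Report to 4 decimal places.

α ≈ 0.3081

Set the two utilities equal: 17^α·145^(1−α) = 60^α·82.7^(1−α).
Taking logs: α·ln 17 + (1−α)·ln 145 = α·ln 60 + (1−α)·ln 82.7, i.e. α·-1.2611312 = (1−α)·-0.5615141.
Thus α·(-1.8226453) = -0.5615141, so α = -0.5615141/-1.8226453 ≈ 0.3081.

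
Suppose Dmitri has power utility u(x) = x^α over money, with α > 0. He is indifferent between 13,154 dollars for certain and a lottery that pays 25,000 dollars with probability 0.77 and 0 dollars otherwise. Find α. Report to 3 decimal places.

α ≈ 0.407

EU(lottery) = 0.77·25000^α + 0.23·0 = 0.77·25000^α.
Equating: 13154^α = 0.77·25000^α, i.e. 0.5262^α = 0.77.
α = ln(0.77) / ln(13154/25000) = -0.261365/-0.642150 ≈ 0.407.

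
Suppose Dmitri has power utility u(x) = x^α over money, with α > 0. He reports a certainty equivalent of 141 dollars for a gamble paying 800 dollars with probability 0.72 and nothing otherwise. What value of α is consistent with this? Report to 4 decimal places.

The lottery's expected utility is 0.72·u(800) + 0.28·u(0) = 0.72·800^α (since u(0) = 0 for α > 0).
Setting u(141) equal to that: 141^α = 0.72·800^α ⇒ (141/800)^α = 0.72.
Taking logs: α·ln(141/800) = ln(0.72), so α = -0.3285041 / -1.7358518 ≈ 0.1892.

α ≈ 0.1892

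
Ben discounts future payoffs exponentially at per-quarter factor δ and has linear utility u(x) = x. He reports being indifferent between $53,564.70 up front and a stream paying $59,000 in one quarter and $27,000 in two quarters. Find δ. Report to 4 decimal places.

Present value of the stream is 59000·δ + 27000·δ². Indifference gives 59000δ + 27000δ² = 53564.70.
Rearranged: 27000δ² + 59000δ − 53564.70 = 0.
δ = (−59000 + √(59000² + 4·27000·53564.70)) / (2·27000) = (−59000 + √9265987600.00) / 54000 ≈ 0.6900.

δ ≈ 0.6900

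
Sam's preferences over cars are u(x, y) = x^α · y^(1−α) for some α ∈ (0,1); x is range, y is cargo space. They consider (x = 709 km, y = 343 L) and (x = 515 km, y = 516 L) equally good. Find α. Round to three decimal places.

α ≈ 0.561

The Cobb–Douglas utilities coincide, so 709^α·343^(1−α) = 515^α·516^(1−α).
Taking logs: α·ln 709 + (1−α)·ln 343 = α·ln 515 + (1−α)·ln 516, i.e. α·0.319689 = (1−α)·0.408376.
So α/(1−α) = (0.408376)/(0.319689) = 1.277416, and α = 1.277416/2.277416 ≈ 0.561.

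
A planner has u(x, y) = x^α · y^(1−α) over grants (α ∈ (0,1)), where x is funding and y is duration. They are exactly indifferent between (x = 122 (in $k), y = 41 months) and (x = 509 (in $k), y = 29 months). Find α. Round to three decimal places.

α ≈ 0.195

The Cobb–Douglas utilities coincide, so 122^α·41^(1−α) = 509^α·29^(1−α).
(122/509)^α = (29/41)^(1−α); take logs: α·ln(122/509) = (1−α)·ln(29/41), i.e. α·-1.428427 = (1−α)·-0.346276.
Thus α·(-1.774703) = -0.346276, so α = -0.346276/-1.774703 ≈ 0.195.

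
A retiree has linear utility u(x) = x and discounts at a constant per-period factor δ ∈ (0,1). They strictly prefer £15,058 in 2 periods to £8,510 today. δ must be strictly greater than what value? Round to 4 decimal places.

δ > 0.7518

Comparing present values: 8510 < δ^2·15058.
Dividing by 15058: δ^2 > 0.56515. Both sides are positive, so the square root keeps the direction.
δ > (8510/15058)^(1/2) ≈ 0.7518.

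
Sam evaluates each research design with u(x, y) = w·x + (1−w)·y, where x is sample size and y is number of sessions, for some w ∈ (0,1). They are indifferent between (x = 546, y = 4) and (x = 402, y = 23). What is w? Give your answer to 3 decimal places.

w = 0.117

u(546,4) = u(402,23) means w·546 + (1−w)·4 = w·402 + (1−w)·23.
Rearranging, 144·w − 19·(1−w) = 0.
Hence w = 19/(144+19) = 19/163 = 0.117.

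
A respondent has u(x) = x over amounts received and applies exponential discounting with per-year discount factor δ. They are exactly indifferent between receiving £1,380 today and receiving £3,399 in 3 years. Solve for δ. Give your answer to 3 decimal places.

δ ≈ 0.740

The payoff in 3 years is discounted by δ^3, so u(1380) = δ^3·u(3399) and δ^3 = u(1380)/u(3399).
With u(x) = x: δ^3 = 1380/3399 = 0.40600.
So δ = 0.40600^(1/3) ≈ 0.740.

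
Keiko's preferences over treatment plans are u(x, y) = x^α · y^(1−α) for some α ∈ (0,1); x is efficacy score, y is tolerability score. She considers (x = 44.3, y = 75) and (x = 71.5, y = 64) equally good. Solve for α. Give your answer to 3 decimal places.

α ≈ 0.249

Set the two utilities equal: 44.3^α·75^(1−α) = 71.5^α·64^(1−α).
Rearrange to (44.3/71.5)^α = (64/75)^(1−α) and take logs: α·-0.478713 = (1−α)·-0.158605.
With A = -0.478713 and B = -0.158605: α·A = (1−α)·B, so α = B/(A+B) = -0.158605/-0.637318 ≈ 0.249.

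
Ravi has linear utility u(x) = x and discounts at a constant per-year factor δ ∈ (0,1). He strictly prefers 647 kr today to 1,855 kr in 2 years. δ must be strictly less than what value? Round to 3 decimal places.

δ < 0.591

Comparing present values: 647 > δ^2·1855.
Dividing by 1855: δ^2 < 0.34879. Both sides are positive, so the square root keeps the direction.
δ < 0.34879^(1/2) = 0.591.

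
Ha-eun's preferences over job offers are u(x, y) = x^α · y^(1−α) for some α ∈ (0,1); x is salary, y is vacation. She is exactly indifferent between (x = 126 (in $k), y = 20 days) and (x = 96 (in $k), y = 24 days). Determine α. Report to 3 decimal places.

Indifference: 126^α · 20^(1−α) = 96^α · 24^(1−α).
Rearrange to (126/96)^α = (24/20)^(1−α) and take logs: α·0.271934 = (1−α)·0.182322.
Thus α·(0.454256) = 0.182322, so α = 0.182322/0.454256 ≈ 0.401.

α ≈ 0.401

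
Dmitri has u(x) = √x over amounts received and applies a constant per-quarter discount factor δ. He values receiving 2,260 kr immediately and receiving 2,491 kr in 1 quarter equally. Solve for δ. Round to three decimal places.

δ ≈ 0.953

Indifference means u(2260) = δ · u(2491), so δ = u(2260)/u(2491).
Since u(x) = √x, δ = √(2260/2491) = 0.95251.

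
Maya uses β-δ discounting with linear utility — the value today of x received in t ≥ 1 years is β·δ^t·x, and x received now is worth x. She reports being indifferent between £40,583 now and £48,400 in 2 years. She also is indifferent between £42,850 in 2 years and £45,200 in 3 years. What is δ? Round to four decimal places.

δ ≈ 0.9480

From the later pair, β·δ^2·42850 = β·δ^3·45200; dividing through, δ = 42850/45200 = 0.94801.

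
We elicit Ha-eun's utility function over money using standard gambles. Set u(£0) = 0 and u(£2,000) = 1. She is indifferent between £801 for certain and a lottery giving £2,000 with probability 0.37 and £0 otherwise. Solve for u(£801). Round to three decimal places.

0.370

By the standard-gamble method, u(£801) is just the indifference probability on the best outcome: 0.37.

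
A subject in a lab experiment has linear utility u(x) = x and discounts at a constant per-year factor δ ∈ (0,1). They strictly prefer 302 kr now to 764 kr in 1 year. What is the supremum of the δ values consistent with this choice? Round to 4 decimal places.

δ < 0.3953

Comparing present values: 302 > δ·764.
Dividing through by 764 gives δ < 0.39529.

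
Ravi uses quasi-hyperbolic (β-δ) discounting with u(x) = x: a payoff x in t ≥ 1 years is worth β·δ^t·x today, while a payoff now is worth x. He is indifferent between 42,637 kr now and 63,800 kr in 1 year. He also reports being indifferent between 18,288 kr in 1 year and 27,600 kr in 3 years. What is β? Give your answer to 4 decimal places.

From the later pair, β·δ^1·18288 = β·δ^3·27600; dividing through, δ^2 = 18288/27600 = 0.66261, so δ = 0.81401.
Now use the now-vs-future pair: 42637 = β·δ·63800 gives β = 42637/(0.81401·63800) ≈ 0.8210.

β ≈ 0.8210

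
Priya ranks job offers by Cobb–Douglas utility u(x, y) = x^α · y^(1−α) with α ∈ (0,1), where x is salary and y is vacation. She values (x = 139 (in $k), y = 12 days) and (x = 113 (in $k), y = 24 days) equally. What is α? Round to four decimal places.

Indifference: 139^α · 12^(1−α) = 113^α · 24^(1−α).
Rearrange to (139/113)^α = (24/12)^(1−α) and take logs: α·0.2070861 = (1−α)·0.6931472.
So α/(1−α) = (0.6931472)/(0.2070861) = 3.3471450, and α = 3.3471450/4.3471450 ≈ 0.7700.

α ≈ 0.7700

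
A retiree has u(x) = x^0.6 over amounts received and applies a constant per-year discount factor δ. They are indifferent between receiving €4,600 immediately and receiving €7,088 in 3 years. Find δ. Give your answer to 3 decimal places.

δ ≈ 0.917

Equating discounted utilities: u(4600) = δ^3·u(7088) ⇒ δ^3 = u(4600)/u(7088).
With u(x) = x^0.6: δ^3 = 4600^0.6/7088^0.6 = (4600/7088)^0.6 = 0.77151.
Taking the cube root: δ = 0.77151^(1/3) ≈ 0.917.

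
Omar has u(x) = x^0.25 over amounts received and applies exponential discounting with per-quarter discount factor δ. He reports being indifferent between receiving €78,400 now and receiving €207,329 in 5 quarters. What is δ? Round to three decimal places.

Equating discounted utilities: u(78400) = δ^5·u(207329) ⇒ δ^5 = u(78400)/u(207329).
With u(x) = x^0.25: δ^5 = 78400^0.25/207329^0.25 = (78400/207329)^0.25 = 0.78418.
Hence δ = (0.78418)^(1/5) = 0.95254.

δ ≈ 0.953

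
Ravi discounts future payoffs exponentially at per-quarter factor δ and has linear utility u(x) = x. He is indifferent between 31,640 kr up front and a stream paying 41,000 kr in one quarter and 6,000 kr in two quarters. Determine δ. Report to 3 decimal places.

The stream is worth 41000δ + 6000δ² today, so 41000δ + 6000δ² = 31640.
So 6000δ² + 41000δ − 31640 = 0.
δ = (−41000 + √(41000² + 4·6000·31640)) / (2·6000) = (−41000 + √2440360000.00) / 12000 ≈ 0.700.

δ ≈ 0.700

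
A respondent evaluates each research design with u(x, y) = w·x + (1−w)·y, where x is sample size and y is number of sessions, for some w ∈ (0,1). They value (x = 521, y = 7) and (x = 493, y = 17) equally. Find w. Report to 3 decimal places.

u(521,7) = u(493,17) means w·521 + (1−w)·7 = w·493 + (1−w)·17.
Collecting terms: w·28 = (1−w)·10.
The marginal rate of substitution is 10/28, so w = 10/(28+10) = 0.263.

w = 0.263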